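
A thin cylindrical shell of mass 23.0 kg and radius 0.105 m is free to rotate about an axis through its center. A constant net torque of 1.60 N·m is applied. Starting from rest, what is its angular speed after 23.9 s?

ω ≈ 151 rad/s

I = MR² = (23.0)(0.105)² = 0.2536 kg·m².
α = τ/I = 1.60/0.2536 = 6.310 rad/s².
ω = ω₀ + αt = 0 + (6.310)(23.9) = 150.8 rad/s.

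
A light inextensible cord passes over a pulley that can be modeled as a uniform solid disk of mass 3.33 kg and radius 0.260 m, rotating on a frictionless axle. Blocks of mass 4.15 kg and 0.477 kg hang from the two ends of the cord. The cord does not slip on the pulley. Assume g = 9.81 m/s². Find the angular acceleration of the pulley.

I = ½MR² = (1/2)(3.33)(0.260)² = 0.1126 kg·m².
Heavier block: m₁g − T₁ = m₁a. Lighter block: T₂ − m₂g = m₂a.
Pulley: (T₁ − T₂)R = Iα = I(a/R), so T₁ − T₂ = (I/R²)a = (1/2)M_p a = 1.665·a.
Adding the three: (m₁ − m₂)g = (m₁ + m₂ + 1.665)a, so a = (4.15 − 0.477)(9.81)/(4.15 + 0.477 + 1.665) = 5.727 m/s².
α = a/R = 5.727/0.260 = 22.03 rad/s².

α ≈ 22.0 rad/s²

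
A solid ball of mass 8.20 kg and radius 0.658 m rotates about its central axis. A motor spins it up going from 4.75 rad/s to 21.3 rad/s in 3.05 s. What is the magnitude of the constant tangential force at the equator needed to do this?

I = (2/5)MR² = (2/5)(8.20)(0.658)² = 1.420 kg·m².
α = Δω/Δt = (21.3 − 4.75)/3.05 = 5.426 rad/s².
The required torque is τ = Iα = (1.420)(5.426) = 7.706 N·m.
A tangential force at the equator gives τ = FR, so F = τ/R = 7.706/0.658 = 11.71 N.

F ≈ 11.7 N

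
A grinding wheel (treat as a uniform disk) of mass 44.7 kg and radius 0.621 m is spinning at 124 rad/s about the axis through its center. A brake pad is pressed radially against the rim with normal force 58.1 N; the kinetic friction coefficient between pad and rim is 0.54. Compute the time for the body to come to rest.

I = ½MR² = (1/2)(44.7)(0.621)² = 8.619 kg·m².
Friction force f = μN = (0.54)(58.1) = 31.37 N at the rim; torque magnitude τ = fR = 19.48 N·m, opposing ω.
|α| = τ/I = 19.48/8.619 = 2.260 rad/s² (deceleration).
0 = ω₀ − |α|t ⇒ t = ω₀/|α| = 124/2.260 = 54.86 s.

t ≈ 54.9 s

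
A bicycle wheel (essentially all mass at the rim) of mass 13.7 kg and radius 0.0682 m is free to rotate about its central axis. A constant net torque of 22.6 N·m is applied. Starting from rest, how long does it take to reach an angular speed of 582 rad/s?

t ≈ 1.64 s

I = MR² = (13.7)(0.0682)² = 0.06372 kg·m².
α = τ/I = 22.6/0.06372 = 354.7 rad/s².
ω = αt ⇒ t = ω/α = 582/354.7 = 1.641 s.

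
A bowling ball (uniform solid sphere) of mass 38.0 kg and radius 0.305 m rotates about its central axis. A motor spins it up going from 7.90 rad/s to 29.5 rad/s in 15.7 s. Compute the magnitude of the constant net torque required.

I = (2/5)MR² = (2/5)(38.0)(0.305)² = 1.414 kg·m².
α = Δω/Δt = (29.5 − 7.90)/15.7 = 1.376 rad/s².
τ = Iα = (1.414)(1.376) = 1.945 N·m.

τ ≈ 1.95 N·m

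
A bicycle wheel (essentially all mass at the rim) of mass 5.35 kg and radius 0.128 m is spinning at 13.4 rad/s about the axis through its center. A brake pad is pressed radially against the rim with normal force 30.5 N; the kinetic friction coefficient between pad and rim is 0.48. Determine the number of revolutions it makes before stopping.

≈ 0.668 revolutions

I = MR² = (5.35)(0.128)² = 0.08765 kg·m².
Friction force f = μN = (0.48)(30.5) = 14.64 N at the rim; torque magnitude τ = fR = 1.874 N·m, opposing ω.
|α| = τ/I = 1.874/0.08765 = 21.38 rad/s² (deceleration).
ω² = ω₀² − 2|α|θ with ω = 0 ⇒ θ = ω₀²/(2|α|) = 4.200 rad = 0.6684 rev.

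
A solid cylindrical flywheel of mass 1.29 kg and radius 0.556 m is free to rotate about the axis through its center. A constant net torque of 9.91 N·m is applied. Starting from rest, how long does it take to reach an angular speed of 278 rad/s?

I = ½MR² = (1/2)(1.29)(0.556)² = 0.1994 kg·m².
α = τ/I = 9.91/0.1994 = 49.70 rad/s².
ω = αt ⇒ t = ω/α = 278/49.70 = 5.593 s.

t ≈ 5.59 s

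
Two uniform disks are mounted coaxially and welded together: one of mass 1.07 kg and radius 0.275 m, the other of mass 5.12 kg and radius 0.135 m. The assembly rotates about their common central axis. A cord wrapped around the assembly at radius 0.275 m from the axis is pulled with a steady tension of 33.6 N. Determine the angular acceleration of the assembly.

α ≈ 106 rad/s²

I = ½M₁R₁² + ½M₂R₂² = ½(1.07)(0.275)² + ½(5.12)(0.135)² = 0.08712 kg·m².
τ = F r = (33.6)(0.275) = 9.240 N·m.
α = τ/I = 9.240/0.08712 = 106.1 rad/s².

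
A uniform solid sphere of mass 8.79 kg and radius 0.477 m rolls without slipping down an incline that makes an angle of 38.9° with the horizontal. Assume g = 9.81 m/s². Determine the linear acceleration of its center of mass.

Translation along the incline: Mg sinθ − f = Ma.
Rotation about the center: fR = Iα with I = (2/5)MR². No-slip gives a = αR, so f = (I/R²)a = (2/5)M a.
Substituting: Mg sinθ = (1 + 0.4000)Ma, so a = g sinθ/(1 + 0.4000) = (9.81) sin 38.9° / 1.400 = 4.400 m/s².

a ≈ 4.40 m/s²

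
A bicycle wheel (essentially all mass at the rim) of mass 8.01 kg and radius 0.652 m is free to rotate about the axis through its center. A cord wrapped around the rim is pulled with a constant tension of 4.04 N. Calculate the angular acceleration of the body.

α ≈ 0.774 rad/s²

I = MR² = (8.01)(0.652)² = 3.405 kg·m².
τ = F R = (4.04)(0.652) = 2.634 N·m.
From τ = Iα: α = 2.634/3.405 = 0.7736 rad/s².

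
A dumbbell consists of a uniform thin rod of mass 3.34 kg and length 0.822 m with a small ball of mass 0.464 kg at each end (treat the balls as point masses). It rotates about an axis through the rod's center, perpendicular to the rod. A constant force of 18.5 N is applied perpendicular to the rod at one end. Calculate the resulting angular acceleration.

α ≈ 22.1 rad/s²

I_rod = (1/12)ML² = (1/12)(3.34)(0.822)² = 0.1881 kg·m².
I_balls = 2·m·(L/2)² = 2(0.464)(0.4110)² = 0.1568 kg·m².
Total I = 0.3448 kg·m².
τ = F·(L/2) = (18.5)(0.411) = 7.603 N·m.
α = τ/I = 7.603/0.3448 = 22.05 rad/s².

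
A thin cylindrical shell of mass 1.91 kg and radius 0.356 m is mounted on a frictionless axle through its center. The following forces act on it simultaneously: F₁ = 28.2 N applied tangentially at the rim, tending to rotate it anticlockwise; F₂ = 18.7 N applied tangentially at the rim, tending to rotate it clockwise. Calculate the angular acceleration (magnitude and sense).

I = MR² = (1.91)(0.356)² = 0.2421 kg·m².
Taking anticlockwise as positive: τ₁ = +(28.2)(0.356) = +10.04 N·m; τ₂ = −(18.7)(0.356) = −6.657 N·m.
Net torque τ = 3.382 N·m.
α = τ/I = 3.382/0.2421 = 13.97 rad/s².

α ≈ 14.0 rad/s², anticlockwise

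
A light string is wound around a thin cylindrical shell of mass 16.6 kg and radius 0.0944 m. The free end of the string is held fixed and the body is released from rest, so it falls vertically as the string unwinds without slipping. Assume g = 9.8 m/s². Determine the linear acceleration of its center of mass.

Translation: Mg − T = Ma. Rotation about the center: TR = Iα with I = MR².
With a = αR: T = (I/R²)a = M a, so Mg = (1 + 1.000)Ma.
a = g/(1 + 1.000) = 9.8/2.000 = 4.900 m/s².

a ≈ 4.90 m/s²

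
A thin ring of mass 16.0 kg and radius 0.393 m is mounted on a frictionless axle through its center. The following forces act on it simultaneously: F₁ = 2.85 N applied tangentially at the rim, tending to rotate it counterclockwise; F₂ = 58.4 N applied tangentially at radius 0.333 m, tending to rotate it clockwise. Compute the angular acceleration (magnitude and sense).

α ≈ 7.42 rad/s², clockwise

I = MR² = (16.0)(0.393)² = 2.471 kg·m².
Taking counterclockwise as positive: τ₁ = +(2.85)(0.393) = +1.120 N·m; τ₂ = −(58.4)(0.333) = −19.45 N·m.
Net torque τ = -18.33 N·m.
α = τ/I = -18.33/2.471 = -7.416 rad/s².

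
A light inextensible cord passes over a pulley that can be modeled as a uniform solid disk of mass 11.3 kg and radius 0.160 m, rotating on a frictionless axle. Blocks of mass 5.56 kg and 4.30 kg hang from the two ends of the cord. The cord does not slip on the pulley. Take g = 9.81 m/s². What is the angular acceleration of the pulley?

I = ½MR² = (1/2)(11.3)(0.160)² = 0.1446 kg·m².
Heavier block: m₁g − T₁ = m₁a. Lighter block: T₂ − m₂g = m₂a.
Pulley: (T₁ − T₂)R = Iα = I(a/R), so T₁ − T₂ = (I/R²)a = (1/2)M_p a = 5.650·a.
Adding the three: (m₁ − m₂)g = (m₁ + m₂ + 5.650)a, so a = (5.56 − 4.30)(9.81)/(5.56 + 4.30 + 5.650) = 0.7969 m/s².
α = a/R = 0.7969/0.160 = 4.981 rad/s².

α ≈ 4.98 rad/s²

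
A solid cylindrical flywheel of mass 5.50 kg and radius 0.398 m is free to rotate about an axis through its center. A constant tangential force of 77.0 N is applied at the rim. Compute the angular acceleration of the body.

α ≈ 70.4 rad/s²

I = ½MR² = (1/2)(5.50)(0.398)² = 0.4356 kg·m².
τ = F R = (77.0)(0.398) = 30.65 N·m.
From τ = Iα: α = 30.65/0.4356 = 70.35 rad/s².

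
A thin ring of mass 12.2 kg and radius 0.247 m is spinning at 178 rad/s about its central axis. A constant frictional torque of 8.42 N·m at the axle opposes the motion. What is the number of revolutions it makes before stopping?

I = MR² = (12.2)(0.247)² = 0.7443 kg·m².
The net torque has magnitude 8.42 N·m, opposing ω.
|α| = τ/I = 8.420/0.7443 = 11.31 rad/s² (deceleration).
ω² = ω₀² − 2|α|θ with ω = 0 ⇒ θ = ω₀²/(2|α|) = 1400 rad = 222.9 rev.

≈ 223 revolutions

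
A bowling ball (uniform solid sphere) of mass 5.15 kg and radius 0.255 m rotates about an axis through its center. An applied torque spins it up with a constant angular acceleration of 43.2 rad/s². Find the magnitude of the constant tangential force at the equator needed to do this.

I = (2/5)MR² = (2/5)(5.15)(0.255)² = 0.1340 kg·m².
The required torque is τ = Iα = (0.1340)(43.20) = 5.787 N·m.
A tangential force at the equator gives τ = FR, so F = τ/R = 5.787/0.255 = 22.69 N.

F ≈ 22.7 N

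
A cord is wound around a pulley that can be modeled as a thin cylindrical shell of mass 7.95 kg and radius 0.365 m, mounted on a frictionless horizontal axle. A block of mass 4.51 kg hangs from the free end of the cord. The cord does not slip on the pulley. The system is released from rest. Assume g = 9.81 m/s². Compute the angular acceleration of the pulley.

I = MR² = (7.95)(0.365)² = 1.059 kg·m².
Block: mg − T = ma. Pulley: TR = Iα. No-slip: a = αR, so T = (I/R²)a = 7.950·a.
Then mg = (m + 7.950)a, so a = (4.51)(9.81)/(4.51 + 7.950) = 3.551 m/s².
α = a/R = 3.551/0.365 = 9.728 rad/s².

α ≈ 9.73 rad/s²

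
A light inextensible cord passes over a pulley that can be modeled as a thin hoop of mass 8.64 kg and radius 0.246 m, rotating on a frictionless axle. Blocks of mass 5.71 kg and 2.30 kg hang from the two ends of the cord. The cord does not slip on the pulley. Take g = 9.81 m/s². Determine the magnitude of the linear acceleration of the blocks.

I = MR² = (8.64)(0.246)² = 0.5229 kg·m².
Heavier block: m₁g − T₁ = m₁a. Lighter block: T₂ − m₂g = m₂a.
Pulley: (T₁ − T₂)R = Iα = I(a/R), so T₁ − T₂ = (I/R²)a = 1·M_p a = 8.640·a.
Adding the three: (m₁ − m₂)g = (m₁ + m₂ + 8.640)a, so a = (5.71 − 2.30)(9.81)/(5.71 + 2.30 + 8.640) = 2.009 m/s².

a ≈ 2.01 m/s²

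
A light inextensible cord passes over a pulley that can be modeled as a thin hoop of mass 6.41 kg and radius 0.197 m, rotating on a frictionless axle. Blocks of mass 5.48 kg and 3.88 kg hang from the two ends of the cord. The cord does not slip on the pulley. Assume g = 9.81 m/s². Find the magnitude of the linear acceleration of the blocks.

a ≈ 0.995 m/s²

I = MR² = (6.41)(0.197)² = 0.2488 kg·m².
Heavier block: m₁g − T₁ = m₁a. Lighter block: T₂ − m₂g = m₂a.
Pulley: (T₁ − T₂)R = Iα = I(a/R), so T₁ − T₂ = (I/R²)a = 1·M_p a = 6.410·a.
Adding the three: (m₁ − m₂)g = (m₁ + m₂ + 6.410)a, so a = (5.48 − 3.88)(9.81)/(5.48 + 3.88 + 6.410) = 0.9953 m/s².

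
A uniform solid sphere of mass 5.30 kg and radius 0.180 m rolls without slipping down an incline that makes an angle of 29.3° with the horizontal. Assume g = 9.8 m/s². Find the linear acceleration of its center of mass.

Translation along the incline: Mg sinθ − f = Ma.
Rotation about the center: fR = Iα with I = (2/5)MR². No-slip gives a = αR, so f = (I/R²)a = (2/5)M a.
Substituting: Mg sinθ = (1 + 0.4000)Ma, so a = g sinθ/(1 + 0.4000) = (9.8) sin 29.3° / 1.400 = 3.426 m/s².

a ≈ 3.43 m/s²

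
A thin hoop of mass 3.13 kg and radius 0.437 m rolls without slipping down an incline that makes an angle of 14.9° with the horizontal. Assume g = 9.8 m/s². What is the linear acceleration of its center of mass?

Translation along the incline: Mg sinθ − f = Ma.
Rotation about the center: fR = Iα with I = MR². No-slip gives a = αR, so f = (I/R²)a = M a.
Substituting: Mg sinθ = (1 + 1.000)Ma, so a = g sinθ/(1 + 1.000) = (9.8) sin 14.9° / 2.000 = 1.260 m/s².

a ≈ 1.26 m/s²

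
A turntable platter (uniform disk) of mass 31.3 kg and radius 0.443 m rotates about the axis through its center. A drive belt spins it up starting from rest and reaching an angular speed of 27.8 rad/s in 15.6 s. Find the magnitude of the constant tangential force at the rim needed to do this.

I = ½MR² = (1/2)(31.3)(0.443)² = 3.071 kg·m².
α = Δω/Δt = (27.8 − 0)/15.6 = 1.782 rad/s².
The required torque is τ = Iα = (3.071)(1.782) = 5.473 N·m.
A tangential force at the rim gives τ = FR, so F = τ/R = 5.473/0.443 = 12.35 N.

F ≈ 12.4 N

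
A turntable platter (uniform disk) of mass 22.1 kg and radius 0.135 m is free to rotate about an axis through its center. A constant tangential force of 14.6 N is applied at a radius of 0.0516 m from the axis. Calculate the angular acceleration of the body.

I = ½MR² = (1/2)(22.1)(0.135)² = 0.2014 kg·m².
τ = F·r = (14.6)(0.0516) = 0.7534 N·m.
Newton's second law for rotation, τ = Iα, gives α = τ/I = 0.7534/0.2014 = 3.741 rad/s².

α ≈ 3.74 rad/s²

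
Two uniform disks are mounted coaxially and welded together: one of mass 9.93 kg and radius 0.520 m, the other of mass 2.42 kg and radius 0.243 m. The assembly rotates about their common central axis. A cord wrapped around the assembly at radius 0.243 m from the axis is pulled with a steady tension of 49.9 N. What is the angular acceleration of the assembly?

α ≈ 8.58 rad/s²

I = ½M₁R₁² + ½M₂R₂² = ½(9.93)(0.520)² + ½(2.42)(0.243)² = 1.414 kg·m².
τ = F r = (49.9)(0.243) = 12.13 N·m.
α = τ/I = 12.13/1.414 = 8.576 rad/s².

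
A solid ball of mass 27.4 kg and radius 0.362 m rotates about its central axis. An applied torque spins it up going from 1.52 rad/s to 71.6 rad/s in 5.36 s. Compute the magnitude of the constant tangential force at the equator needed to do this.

F ≈ 51.9 N

I = (2/5)MR² = (2/5)(27.4)(0.362)² = 1.436 kg·m².
α = Δω/Δt = (71.6 − 1.52)/5.36 = 13.07 rad/s².
The required torque is τ = Iα = (1.436)(13.07) = 18.78 N·m.
A tangential force at the equator gives τ = FR, so F = τ/R = 18.78/0.362 = 51.87 N.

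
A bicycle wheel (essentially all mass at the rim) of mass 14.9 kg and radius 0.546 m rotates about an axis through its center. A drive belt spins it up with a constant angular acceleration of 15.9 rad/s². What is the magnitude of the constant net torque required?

I = MR² = (14.9)(0.546)² = 4.442 kg·m².
τ = Iα = (4.442)(15.90) = 70.63 N·m.

τ ≈ 70.6 N·m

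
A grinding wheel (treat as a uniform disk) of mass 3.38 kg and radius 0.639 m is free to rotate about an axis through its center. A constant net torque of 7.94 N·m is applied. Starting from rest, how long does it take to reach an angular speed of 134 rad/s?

t ≈ 11.6 s

I = ½MR² = (1/2)(3.38)(0.639)² = 0.6901 kg·m².
α = τ/I = 7.94/0.6901 = 11.51 rad/s².
ω = αt ⇒ t = ω/α = 134/11.51 = 11.65 s.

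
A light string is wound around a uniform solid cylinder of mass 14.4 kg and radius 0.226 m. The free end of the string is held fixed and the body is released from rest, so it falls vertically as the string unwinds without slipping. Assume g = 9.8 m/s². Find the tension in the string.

T ≈ 47.0 N

Translation: Mg − T = Ma. Rotation about the center: TR = Iα with I = ½MR².
With a = αR: T = (I/R²)a = (1/2)M a, so Mg = (1 + 0.5000)Ma.
a = g/(1 + 0.5000) = 9.8/1.500 = 6.533 m/s².
T = 0.5000·M·a = (0.5000)(14.4)(6.533) = 47.04 N.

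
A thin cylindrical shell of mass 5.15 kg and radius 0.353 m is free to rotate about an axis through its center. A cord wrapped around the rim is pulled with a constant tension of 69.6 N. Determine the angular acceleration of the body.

I = MR² = (5.15)(0.353)² = 0.6417 kg·m².
τ = F R = (69.6)(0.353) = 24.57 N·m.
From τ = Iα: α = 24.57/0.6417 = 38.28 rad/s².

α ≈ 38.3 rad/s²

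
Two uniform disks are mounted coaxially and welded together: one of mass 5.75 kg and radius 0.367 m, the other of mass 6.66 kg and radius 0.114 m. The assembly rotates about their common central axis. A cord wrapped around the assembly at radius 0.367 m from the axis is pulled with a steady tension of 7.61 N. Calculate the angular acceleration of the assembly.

α ≈ 6.49 rad/s²

I = ½M₁R₁² + ½M₂R₂² = ½(5.75)(0.367)² + ½(6.66)(0.114)² = 0.4305 kg·m².
τ = F r = (7.61)(0.367) = 2.793 N·m.
α = τ/I = 2.793/0.4305 = 6.487 rad/s².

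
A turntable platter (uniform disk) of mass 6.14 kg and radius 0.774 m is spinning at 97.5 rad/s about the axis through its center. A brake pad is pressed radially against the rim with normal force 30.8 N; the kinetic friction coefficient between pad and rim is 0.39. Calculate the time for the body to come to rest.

I = ½MR² = (1/2)(6.14)(0.774)² = 1.839 kg·m².
Friction force f = μN = (0.39)(30.8) = 12.01 N at the rim; torque magnitude τ = fR = 9.297 N·m, opposing ω.
|α| = τ/I = 9.297/1.839 = 5.055 rad/s² (deceleration).
0 = ω₀ − |α|t ⇒ t = ω₀/|α| = 97.5/5.055 = 19.29 s.

t ≈ 19.3 s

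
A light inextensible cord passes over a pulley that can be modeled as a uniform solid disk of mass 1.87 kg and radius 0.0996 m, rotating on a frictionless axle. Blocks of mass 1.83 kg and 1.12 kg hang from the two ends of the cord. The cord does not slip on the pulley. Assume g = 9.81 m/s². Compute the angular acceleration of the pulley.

α ≈ 18.0 rad/s²

I = ½MR² = (1/2)(1.87)(0.0996)² = 0.009275 kg·m².
Heavier block: m₁g − T₁ = m₁a. Lighter block: T₂ − m₂g = m₂a.
Pulley: (T₁ − T₂)R = Iα = I(a/R), so T₁ − T₂ = (I/R²)a = (1/2)M_p a = 0.9350·a.
Adding the three: (m₁ − m₂)g = (m₁ + m₂ + 0.9350)a, so a = (1.83 − 1.12)(9.81)/(1.83 + 1.12 + 0.9350) = 1.793 m/s².
α = a/R = 1.793/0.0996 = 18.00 rad/s².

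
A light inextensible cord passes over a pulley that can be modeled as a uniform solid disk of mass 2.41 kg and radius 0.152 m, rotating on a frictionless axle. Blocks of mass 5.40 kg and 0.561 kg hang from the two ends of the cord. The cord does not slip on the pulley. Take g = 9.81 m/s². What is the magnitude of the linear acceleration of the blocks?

I = ½MR² = (1/2)(2.41)(0.152)² = 0.02784 kg·m².
Heavier block: m₁g − T₁ = m₁a. Lighter block: T₂ − m₂g = m₂a.
Pulley: (T₁ − T₂)R = Iα = I(a/R), so T₁ − T₂ = (I/R²)a = (1/2)M_p a = 1.205·a.
Adding the three: (m₁ − m₂)g = (m₁ + m₂ + 1.205)a, so a = (5.40 − 0.561)(9.81)/(5.40 + 0.561 + 1.205) = 6.624 m/s².

a ≈ 6.62 m/s²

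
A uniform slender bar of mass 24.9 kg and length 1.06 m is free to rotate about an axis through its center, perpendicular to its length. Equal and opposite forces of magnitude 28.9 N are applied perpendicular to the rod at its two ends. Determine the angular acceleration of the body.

I = (1/12)ML² = (1/12)(24.9)(1.06)² = 2.331 kg·m².
The couple gives τ = F·(L/2) + F·(L/2) = F L = (28.9)(1.06) = 30.63 N·m.
Newton's second law for rotation, τ = Iα, gives α = τ/I = 30.63/2.331 = 13.14 rad/s².

α ≈ 13.1 rad/s²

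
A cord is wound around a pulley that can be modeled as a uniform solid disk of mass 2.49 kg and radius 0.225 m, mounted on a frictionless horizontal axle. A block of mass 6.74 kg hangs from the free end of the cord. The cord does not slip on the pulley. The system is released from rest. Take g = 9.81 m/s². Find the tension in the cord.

I = ½MR² = (1/2)(2.49)(0.225)² = 0.06303 kg·m².
Block: mg − T = ma. Pulley: TR = Iα. No-slip: a = αR, so T = (I/R²)a = 1.245·a.
Then mg = (m + 1.245)a, so a = (6.74)(9.81)/(6.74 + 1.245) = 8.280 m/s².
T = 1.245·a = 10.31 N.

T ≈ 10.3 N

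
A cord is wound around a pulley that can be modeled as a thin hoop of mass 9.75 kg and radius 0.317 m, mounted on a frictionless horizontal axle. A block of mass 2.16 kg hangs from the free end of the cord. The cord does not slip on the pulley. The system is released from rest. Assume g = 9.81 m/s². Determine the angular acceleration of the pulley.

I = MR² = (9.75)(0.317)² = 0.9798 kg·m².
Block: mg − T = ma. Pulley: TR = Iα. No-slip: a = αR, so T = (I/R²)a = 9.750·a.
Then mg = (m + 9.750)a, so a = (2.16)(9.81)/(2.16 + 9.750) = 1.779 m/s².
α = a/R = 1.779/0.317 = 5.612 rad/s².

α ≈ 5.61 rad/s²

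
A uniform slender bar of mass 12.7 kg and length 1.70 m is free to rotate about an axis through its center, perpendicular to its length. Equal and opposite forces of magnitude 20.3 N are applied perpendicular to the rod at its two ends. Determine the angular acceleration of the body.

α ≈ 11.3 rad/s²

I = (1/12)ML² = (1/12)(12.7)(1.70)² = 3.059 kg·m².
The couple gives τ = F·(L/2) + F·(L/2) = F L = (20.3)(1.70) = 34.51 N·m.
From τ = Iα: α = 34.51/3.059 = 11.28 rad/s².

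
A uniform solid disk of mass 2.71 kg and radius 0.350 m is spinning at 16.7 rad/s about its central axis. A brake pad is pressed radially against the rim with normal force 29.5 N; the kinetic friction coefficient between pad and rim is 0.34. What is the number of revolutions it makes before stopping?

I = ½MR² = (1/2)(2.71)(0.350)² = 0.1660 kg·m².
Friction force f = μN = (0.34)(29.5) = 10.03 N at the rim; torque magnitude τ = fR = 3.510 N·m, opposing ω.
|α| = τ/I = 3.510/0.1660 = 21.15 rad/s² (deceleration).
ω² = ω₀² − 2|α|θ with ω = 0 ⇒ θ = ω₀²/(2|α|) = 6.593 rad = 1.049 rev.

≈ 1.05 revolutions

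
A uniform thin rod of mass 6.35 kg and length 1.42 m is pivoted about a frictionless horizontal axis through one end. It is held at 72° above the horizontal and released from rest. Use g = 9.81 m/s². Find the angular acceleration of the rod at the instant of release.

α ≈ 3.20 rad/s²

About the pivot, I = (1/3)ML² = (1/3)(6.35)(1.42)² = 4.268 kg·m².
The weight acts at the center, a distance L/2 = 0.7100 m from the pivot; τ = Mg(L/2) cos 72° = 13.67 N·m.
α = τ/I = 13.67/4.268 = 3.202 rad/s².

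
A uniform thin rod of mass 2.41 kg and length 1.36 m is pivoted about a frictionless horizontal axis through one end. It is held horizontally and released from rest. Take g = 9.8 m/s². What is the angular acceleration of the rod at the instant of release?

α ≈ 10.8 rad/s²

About the pivot, I = (1/3)ML² = (1/3)(2.41)(1.36)² = 1.486 kg·m².
The weight acts at the center, a distance L/2 = 0.6800 m from the pivot; τ = Mg(L/2) = 16.06 N·m.
α = τ/I = 16.06/1.486 = 10.81 rad/s².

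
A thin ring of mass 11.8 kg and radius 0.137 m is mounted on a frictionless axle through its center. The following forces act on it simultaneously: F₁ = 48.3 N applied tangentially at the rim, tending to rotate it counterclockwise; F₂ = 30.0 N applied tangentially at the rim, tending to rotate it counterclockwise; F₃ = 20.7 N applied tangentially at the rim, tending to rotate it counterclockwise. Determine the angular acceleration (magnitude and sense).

I = MR² = (11.8)(0.137)² = 0.2215 kg·m².
Taking counterclockwise as positive: τ₁ = +(48.3)(0.137) = +6.617 N·m; τ₂ = +(30.0)(0.137) = +4.110 N·m; τ₃ = +(20.7)(0.137) = +2.836 N·m.
Net torque τ = 13.56 N·m.
α = τ/I = 13.56/0.2215 = 61.24 rad/s².

α ≈ 61.2 rad/s², counterclockwise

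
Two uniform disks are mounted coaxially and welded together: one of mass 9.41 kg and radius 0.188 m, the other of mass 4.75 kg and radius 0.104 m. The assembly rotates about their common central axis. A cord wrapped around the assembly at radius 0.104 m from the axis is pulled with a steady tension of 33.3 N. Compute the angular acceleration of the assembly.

I = ½M₁R₁² + ½M₂R₂² = ½(9.41)(0.188)² + ½(4.75)(0.104)² = 0.1920 kg·m².
τ = F r = (33.3)(0.104) = 3.463 N·m.
α = τ/I = 3.463/0.1920 = 18.04 rad/s².

α ≈ 18.0 rad/s²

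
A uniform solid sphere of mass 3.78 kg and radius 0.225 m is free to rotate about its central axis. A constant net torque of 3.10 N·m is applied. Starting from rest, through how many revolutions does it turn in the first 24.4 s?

I = (2/5)MR² = (2/5)(3.78)(0.225)² = 0.07655 kg·m².
α = τ/I = 3.10/0.07655 = 40.50 rad/s².
θ = ½αt² = ½(40.50)(24.4)² = 12060 rad.
Revolutions = θ/(2π) = 1919.

≈ 1920 revolutions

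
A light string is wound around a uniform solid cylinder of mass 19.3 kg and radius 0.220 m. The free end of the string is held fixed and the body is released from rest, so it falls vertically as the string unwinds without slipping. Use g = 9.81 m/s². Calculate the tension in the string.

Translation: Mg − T = Ma. Rotation about the center: TR = Iα with I = ½MR².
With a = αR: T = (I/R²)a = (1/2)M a, so Mg = (1 + 0.5000)Ma.
a = g/(1 + 0.5000) = 9.81/1.500 = 6.540 m/s².
T = 0.5000·M·a = (0.5000)(19.3)(6.540) = 63.11 N.

T ≈ 63.1 N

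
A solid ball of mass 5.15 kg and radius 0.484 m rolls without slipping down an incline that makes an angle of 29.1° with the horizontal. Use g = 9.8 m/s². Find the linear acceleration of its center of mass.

a ≈ 3.40 m/s²

Translation along the incline: Mg sinθ − f = Ma.
Rotation about the center: fR = Iα with I = (2/5)MR². No-slip gives a = αR, so f = (I/R²)a = (2/5)M a.
Substituting: Mg sinθ = (1 + 0.4000)Ma, so a = g sinθ/(1 + 0.4000) = (9.8) sin 29.1° / 1.400 = 3.404 m/s².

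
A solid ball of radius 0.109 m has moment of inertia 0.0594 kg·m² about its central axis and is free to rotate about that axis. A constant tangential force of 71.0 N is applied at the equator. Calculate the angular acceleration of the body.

α ≈ 130 rad/s²

τ = F R = (71.0)(0.109) = 7.739 N·m.
Newton's second law for rotation, τ = Iα, gives α = τ/I = 7.739/0.05940 = 130.3 rad/s².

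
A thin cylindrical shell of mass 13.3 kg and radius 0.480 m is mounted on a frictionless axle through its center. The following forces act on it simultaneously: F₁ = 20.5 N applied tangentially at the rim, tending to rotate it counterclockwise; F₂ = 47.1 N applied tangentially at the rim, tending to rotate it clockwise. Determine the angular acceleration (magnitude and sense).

I = MR² = (13.3)(0.480)² = 3.064 kg·m².
Taking counterclockwise as positive: τ₁ = +(20.5)(0.480) = +9.840 N·m; τ₂ = −(47.1)(0.480) = −22.61 N·m.
Net torque τ = -12.77 N·m.
α = τ/I = -12.77/3.064 = -4.167 rad/s².

α ≈ 4.17 rad/s², clockwise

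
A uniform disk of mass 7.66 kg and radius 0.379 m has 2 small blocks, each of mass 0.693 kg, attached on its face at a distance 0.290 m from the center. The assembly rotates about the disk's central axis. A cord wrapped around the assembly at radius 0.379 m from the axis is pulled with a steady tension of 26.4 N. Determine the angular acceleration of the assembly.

α ≈ 15.0 rad/s²

I_disk = ½MR² = ½(7.66)(0.379)² = 0.5501 kg·m².
I_blocks = 2·m·r² = 2(0.693)(0.290)² = 0.1166 kg·m².
Total I = 0.6667 kg·m².
τ = F r = (26.4)(0.379) = 10.01 N·m.
α = τ/I = 10.01/0.6667 = 15.01 rad/s².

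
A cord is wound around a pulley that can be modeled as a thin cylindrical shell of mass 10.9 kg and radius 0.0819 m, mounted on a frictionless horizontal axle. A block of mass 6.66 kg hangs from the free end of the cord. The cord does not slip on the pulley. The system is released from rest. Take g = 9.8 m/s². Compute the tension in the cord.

T ≈ 40.5 N

I = MR² = (10.9)(0.0819)² = 0.07311 kg·m².
Block: mg − T = ma. Pulley: TR = Iα. No-slip: a = αR, so T = (I/R²)a = 10.90·a.
Then mg = (m + 10.90)a, so a = (6.66)(9.8)/(6.66 + 10.90) = 3.717 m/s².
T = 10.90·a = 40.51 N.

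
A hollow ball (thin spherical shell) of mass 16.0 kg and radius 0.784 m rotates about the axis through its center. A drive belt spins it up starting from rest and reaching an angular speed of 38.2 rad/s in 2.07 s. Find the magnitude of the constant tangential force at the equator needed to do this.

I = (2/3)MR² = (2/3)(16.0)(0.784)² = 6.556 kg·m².
α = Δω/Δt = (38.2 − 0)/2.07 = 18.45 rad/s².
The required torque is τ = Iα = (6.556)(18.45) = 121.0 N·m.
A tangential force at the equator gives τ = FR, so F = τ/R = 121.0/0.784 = 154.3 N.

F ≈ 154 N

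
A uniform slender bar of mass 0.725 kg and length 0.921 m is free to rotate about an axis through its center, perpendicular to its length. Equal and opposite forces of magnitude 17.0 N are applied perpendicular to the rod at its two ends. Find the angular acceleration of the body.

α ≈ 306 rad/s²

I = (1/12)ML² = (1/12)(0.725)(0.921)² = 0.05125 kg·m².
The couple gives τ = F·(L/2) + F·(L/2) = F L = (17.0)(0.921) = 15.66 N·m.
From τ = Iα: α = 15.66/0.05125 = 305.5 rad/s².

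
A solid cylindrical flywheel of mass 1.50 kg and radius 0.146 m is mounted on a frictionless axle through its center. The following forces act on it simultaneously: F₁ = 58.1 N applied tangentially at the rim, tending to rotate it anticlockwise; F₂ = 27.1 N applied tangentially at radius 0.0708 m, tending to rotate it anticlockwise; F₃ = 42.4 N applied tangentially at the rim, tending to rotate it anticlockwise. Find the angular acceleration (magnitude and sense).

α ≈ 1040 rad/s², anticlockwise

I = ½MR² = (1/2)(1.50)(0.146)² = 0.01599 kg·m².
Taking anticlockwise as positive: τ₁ = +(58.1)(0.146) = +8.483 N·m; τ₂ = +(27.1)(0.0708) = +1.919 N·m; τ₃ = +(42.4)(0.146) = +6.190 N·m.
Net torque τ = 16.59 N·m.
α = τ/I = 16.59/0.01599 = 1038 rad/s².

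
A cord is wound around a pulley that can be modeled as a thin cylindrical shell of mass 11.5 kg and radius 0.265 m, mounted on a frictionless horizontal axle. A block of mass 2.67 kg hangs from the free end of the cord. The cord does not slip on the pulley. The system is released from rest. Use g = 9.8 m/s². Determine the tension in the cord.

I = MR² = (11.5)(0.265)² = 0.8076 kg·m².
Block: mg − T = ma. Pulley: TR = Iα. No-slip: a = αR, so T = (I/R²)a = 11.50·a.
Then mg = (m + 11.50)a, so a = (2.67)(9.8)/(2.67 + 11.50) = 1.847 m/s².
T = 11.50·a = 21.24 N.

T ≈ 21.2 N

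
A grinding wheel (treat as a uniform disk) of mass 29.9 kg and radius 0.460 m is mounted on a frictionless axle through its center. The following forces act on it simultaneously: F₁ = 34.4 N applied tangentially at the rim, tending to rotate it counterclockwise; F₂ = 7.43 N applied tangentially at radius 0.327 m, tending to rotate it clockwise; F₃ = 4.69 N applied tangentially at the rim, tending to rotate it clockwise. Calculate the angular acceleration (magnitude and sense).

I = ½MR² = (1/2)(29.9)(0.460)² = 3.163 kg·m².
Taking counterclockwise as positive: τ₁ = +(34.4)(0.460) = +15.82 N·m; τ₂ = −(7.43)(0.327) = −2.430 N·m; τ₃ = −(4.69)(0.460) = −2.157 N·m.
Net torque τ = 11.24 N·m.
α = τ/I = 11.24/3.163 = 3.552 rad/s².

α ≈ 3.55 rad/s², counterclockwise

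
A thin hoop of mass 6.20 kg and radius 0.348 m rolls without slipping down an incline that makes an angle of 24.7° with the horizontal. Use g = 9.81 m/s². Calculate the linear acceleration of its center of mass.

Translation along the incline: Mg sinθ − f = Ma.
Rotation about the center: fR = Iα with I = MR². No-slip gives a = αR, so f = (I/R²)a = M a.
Substituting: Mg sinθ = (1 + 1.000)Ma, so a = g sinθ/(1 + 1.000) = (9.81) sin 24.7° / 2.000 = 2.050 m/s².

a ≈ 2.05 m/s²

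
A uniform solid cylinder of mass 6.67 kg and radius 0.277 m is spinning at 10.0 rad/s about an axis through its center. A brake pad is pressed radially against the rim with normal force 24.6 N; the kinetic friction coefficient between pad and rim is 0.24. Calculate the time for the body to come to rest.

I = ½MR² = (1/2)(6.67)(0.277)² = 0.2559 kg·m².
Friction force f = μN = (0.24)(24.6) = 5.904 N at the rim; torque magnitude τ = fR = 1.635 N·m, opposing ω.
|α| = τ/I = 1.635/0.2559 = 6.391 rad/s² (deceleration).
0 = ω₀ − |α|t ⇒ t = ω₀/|α| = 10.0/6.391 = 1.565 s.

t ≈ 1.56 s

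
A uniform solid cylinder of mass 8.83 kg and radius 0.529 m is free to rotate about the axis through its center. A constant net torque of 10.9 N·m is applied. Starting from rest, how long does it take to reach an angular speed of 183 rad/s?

I = ½MR² = (1/2)(8.83)(0.529)² = 1.235 kg·m².
α = τ/I = 10.9/1.235 = 8.822 rad/s².
ω = αt ⇒ t = ω/α = 183/8.822 = 20.74 s.

t ≈ 20.7 s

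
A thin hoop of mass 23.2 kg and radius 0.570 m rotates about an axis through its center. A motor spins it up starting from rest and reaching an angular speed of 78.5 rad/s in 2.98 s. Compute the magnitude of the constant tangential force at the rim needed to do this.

I = MR² = (23.2)(0.570)² = 7.538 kg·m².
α = Δω/Δt = (78.5 − 0)/2.98 = 26.34 rad/s².
The required torque is τ = Iα = (7.538)(26.34) = 198.6 N·m.
A tangential force at the rim gives τ = FR, so F = τ/R = 198.6/0.570 = 348.4 N.

F ≈ 348 N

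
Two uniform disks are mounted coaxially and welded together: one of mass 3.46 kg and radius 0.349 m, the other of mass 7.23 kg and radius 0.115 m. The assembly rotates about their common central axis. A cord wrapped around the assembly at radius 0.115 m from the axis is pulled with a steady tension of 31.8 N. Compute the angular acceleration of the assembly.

I = ½M₁R₁² + ½M₂R₂² = ½(3.46)(0.349)² + ½(7.23)(0.115)² = 0.2585 kg·m².
τ = F r = (31.8)(0.115) = 3.657 N·m.
α = τ/I = 3.657/0.2585 = 14.15 rad/s².

α ≈ 14.1 rad/s²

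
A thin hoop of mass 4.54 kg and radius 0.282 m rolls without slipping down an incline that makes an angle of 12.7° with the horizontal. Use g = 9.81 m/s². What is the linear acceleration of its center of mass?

Translation along the incline: Mg sinθ − f = Ma.
Rotation about the center: fR = Iα with I = MR². No-slip gives a = αR, so f = (I/R²)a = M a.
Substituting: Mg sinθ = (1 + 1.000)Ma, so a = g sinθ/(1 + 1.000) = (9.81) sin 12.7° / 2.000 = 1.078 m/s².

a ≈ 1.08 m/s²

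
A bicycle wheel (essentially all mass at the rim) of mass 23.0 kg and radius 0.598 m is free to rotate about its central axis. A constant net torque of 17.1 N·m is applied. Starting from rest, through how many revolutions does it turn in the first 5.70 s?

I = MR² = (23.0)(0.598)² = 8.225 kg·m².
α = τ/I = 17.1/8.225 = 2.079 rad/s².
θ = ½αt² = ½(2.079)(5.70)² = 33.77 rad.
Revolutions = θ/(2π) = 5.375.

≈ 5.38 revolutions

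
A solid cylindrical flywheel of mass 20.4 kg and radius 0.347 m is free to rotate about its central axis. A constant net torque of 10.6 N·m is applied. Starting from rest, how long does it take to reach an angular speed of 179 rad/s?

t ≈ 20.7 s

I = ½MR² = (1/2)(20.4)(0.347)² = 1.228 kg·m².
α = τ/I = 10.6/1.228 = 8.631 rad/s².
ω = αt ⇒ t = ω/α = 179/8.631 = 20.74 s.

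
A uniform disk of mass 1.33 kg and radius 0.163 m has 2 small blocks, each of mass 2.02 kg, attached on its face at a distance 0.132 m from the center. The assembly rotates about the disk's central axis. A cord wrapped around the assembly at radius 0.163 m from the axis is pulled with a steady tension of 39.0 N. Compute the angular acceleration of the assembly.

I_disk = ½MR² = ½(1.33)(0.163)² = 0.01767 kg·m².
I_blocks = 2·m·r² = 2(2.02)(0.132)² = 0.07039 kg·m².
Total I = 0.08806 kg·m².
τ = F r = (39.0)(0.163) = 6.357 N·m.
α = τ/I = 6.357/0.08806 = 72.19 rad/s².

α ≈ 72.2 rad/s²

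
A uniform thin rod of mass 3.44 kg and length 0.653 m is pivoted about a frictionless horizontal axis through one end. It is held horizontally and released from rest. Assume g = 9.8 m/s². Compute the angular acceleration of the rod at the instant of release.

About the pivot, I = (1/3)ML² = (1/3)(3.44)(0.653)² = 0.4889 kg·m².
The weight acts at the center, a distance L/2 = 0.3265 m from the pivot; τ = Mg(L/2) = 11.01 N·m.
α = τ/I = 11.01/0.4889 = 22.51 rad/s².
(Equivalently α = (3g/(2L)) = 22.51 rad/s².)

α ≈ 22.5 rad/s²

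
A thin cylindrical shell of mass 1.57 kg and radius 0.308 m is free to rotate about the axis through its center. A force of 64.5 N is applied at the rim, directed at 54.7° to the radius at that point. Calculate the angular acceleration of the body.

α ≈ 109 rad/s²

I = MR² = (1.57)(0.308)² = 0.1489 kg·m².
Only the tangential component produces torque: τ = F R sinθ = (64.5)(0.308) sin 54.7° = 16.21 N·m.
From τ = Iα: α = 16.21/0.1489 = 108.9 rad/s².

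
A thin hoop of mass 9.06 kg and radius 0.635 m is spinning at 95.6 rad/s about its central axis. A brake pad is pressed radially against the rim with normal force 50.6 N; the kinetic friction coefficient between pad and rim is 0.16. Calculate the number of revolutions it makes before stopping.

≈ 517 revolutions

I = MR² = (9.06)(0.635)² = 3.653 kg·m².
Friction force f = μN = (0.16)(50.6) = 8.096 N at the rim; torque magnitude τ = fR = 5.141 N·m, opposing ω.
|α| = τ/I = 5.141/3.653 = 1.407 rad/s² (deceleration).
ω² = ω₀² − 2|α|θ with ω = 0 ⇒ θ = ω₀²/(2|α|) = 3247 rad = 516.8 rev.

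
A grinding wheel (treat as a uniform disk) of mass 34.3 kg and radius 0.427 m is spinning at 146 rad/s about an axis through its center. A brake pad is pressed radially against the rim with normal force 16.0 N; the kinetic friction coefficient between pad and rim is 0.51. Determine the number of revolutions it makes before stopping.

≈ 1520 revolutions

I = ½MR² = (1/2)(34.3)(0.427)² = 3.127 kg·m².
Friction force f = μN = (0.51)(16.0) = 8.160 N at the rim; torque magnitude τ = fR = 3.484 N·m, opposing ω.
|α| = τ/I = 3.484/3.127 = 1.114 rad/s² (deceleration).
ω² = ω₀² − 2|α|θ with ω = 0 ⇒ θ = ω₀²/(2|α|) = 9565 rad = 1522 rev.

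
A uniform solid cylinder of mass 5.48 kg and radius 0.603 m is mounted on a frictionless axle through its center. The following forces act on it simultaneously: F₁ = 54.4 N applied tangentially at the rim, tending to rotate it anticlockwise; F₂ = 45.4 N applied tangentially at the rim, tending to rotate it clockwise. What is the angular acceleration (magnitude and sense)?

α ≈ 5.45 rad/s², anticlockwise

I = ½MR² = (1/2)(5.48)(0.603)² = 0.9963 kg·m².
Taking anticlockwise as positive: τ₁ = +(54.4)(0.603) = +32.80 N·m; τ₂ = −(45.4)(0.603) = −27.38 N·m.
Net torque τ = 5.427 N·m.
α = τ/I = 5.427/0.9963 = 5.447 rad/s².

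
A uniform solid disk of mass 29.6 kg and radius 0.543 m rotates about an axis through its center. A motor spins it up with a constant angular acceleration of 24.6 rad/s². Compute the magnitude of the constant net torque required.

τ ≈ 107 N·m

I = ½MR² = (1/2)(29.6)(0.543)² = 4.364 kg·m².
τ = Iα = (4.364)(24.60) = 107.3 N·m.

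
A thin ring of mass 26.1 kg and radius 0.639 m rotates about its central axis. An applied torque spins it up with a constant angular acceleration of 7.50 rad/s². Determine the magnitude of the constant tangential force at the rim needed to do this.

F ≈ 125 N

I = MR² = (26.1)(0.639)² = 10.66 kg·m².
The required torque is τ = Iα = (10.66)(7.500) = 79.93 N·m.
A tangential force at the rim gives τ = FR, so F = τ/R = 79.93/0.639 = 125.1 N.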